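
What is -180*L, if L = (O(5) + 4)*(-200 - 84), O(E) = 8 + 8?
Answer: 1022400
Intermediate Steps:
O(E) = 16
L = -5680 (L = (16 + 4)*(-200 - 84) = 20*(-284) = -5680)
-180*L = -180*(-5680) = 1022400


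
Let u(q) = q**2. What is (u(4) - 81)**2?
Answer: 4225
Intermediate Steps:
(u(4) - 81)**2 = (4**2 - 81)**2 = (16 - 81)**2 = (-65)**2 = 4225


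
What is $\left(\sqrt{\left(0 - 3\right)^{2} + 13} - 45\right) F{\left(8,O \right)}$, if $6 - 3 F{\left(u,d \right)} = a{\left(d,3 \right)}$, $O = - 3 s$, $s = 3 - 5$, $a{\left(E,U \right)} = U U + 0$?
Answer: $45 - \sqrt{22} \approx 40.31$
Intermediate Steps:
$a{\left(E,U \right)} = U^{2}$ ($a{\left(E,U \right)} = U^{2} + 0 = U^{2}$)
$s = -2$
$O = 6$ ($O = \left(-3\right) \left(-2\right) = 6$)
$F{\left(u,d \right)} = -1$ ($F{\left(u,d \right)} = 2 - \frac{3^{2}}{3} = 2 - 3 = -1$)
$\left(\sqrt{\left(0 - 3\right)^{2} + 13} - 45\right) F{\left(8,O \right)} = \left(\sqrt{\left(0 - 3\right)^{2} + 13} - 45\right) \left(-1\right) = \left(\sqrt{\left(-3\right)^{2} + 13} - 45\right) \left(-1\right) = \left(\sqrt{9 + 13} - 45\right) \left(-1\right) = \left(\sqrt{22} - 45\right) \left(-1\right) = \left(-45 + \sqrt{22}\right) \left(-1\right) = 45 - \sqrt{22}$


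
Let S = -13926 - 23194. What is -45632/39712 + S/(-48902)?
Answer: -11834166/30343691 ≈ -0.39000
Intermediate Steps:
S = -37120
-45632/39712 + S/(-48902) = -45632/39712 - 37120/(-48902) = -45632*1/39712 - 37120*(-1/48902) = -1426/1241 + 18560/24451 = -11834166/30343691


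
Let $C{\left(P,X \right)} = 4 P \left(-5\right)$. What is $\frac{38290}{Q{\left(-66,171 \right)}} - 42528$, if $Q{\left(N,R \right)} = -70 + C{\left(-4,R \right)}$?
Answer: $-38699$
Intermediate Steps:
$C{\left(P,X \right)} = - 20 P$
$Q{\left(N,R \right)} = 10$ ($Q{\left(N,R \right)} = -70 - -80 = -70 + 80 = 10$)
$\frac{38290}{Q{\left(-66,171 \right)}} - 42528 = \frac{38290}{10} - 42528 = 38290 \cdot \frac{1}{10} - 42528 = 3829 - 42528 = -38699$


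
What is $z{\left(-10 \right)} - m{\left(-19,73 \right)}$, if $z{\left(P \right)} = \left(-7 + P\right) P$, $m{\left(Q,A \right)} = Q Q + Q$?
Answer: $-172$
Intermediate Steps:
$m{\left(Q,A \right)} = Q + Q^{2}$ ($m{\left(Q,A \right)} = Q^{2} + Q = Q + Q^{2}$)
$z{\left(P \right)} = P \left(-7 + P\right)$
$z{\left(-10 \right)} - m{\left(-19,73 \right)} = - 10 \left(-7 - 10\right) - - 19 \left(1 - 19\right) = \left(-10\right) \left(-17\right) - \left(-19\right) \left(-18\right) = 170 - 342 = -172$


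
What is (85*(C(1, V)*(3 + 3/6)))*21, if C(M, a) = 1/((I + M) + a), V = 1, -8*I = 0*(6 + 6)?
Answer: 12495/4 ≈ 3123.8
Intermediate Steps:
I = 0 (I = -0*(6 + 6) = -0*12 = -⅛*0 = 0)
C(M, a) = 1/(M + a) (C(M, a) = 1/((0 + M) + a) = 1/(M + a))
(85*(C(1, V)*(3 + 3/6)))*21 = (85*((3 + 3/6)/(1 + 1)))*21 = (85*((3 + 3*(⅙))/2))*21 = (85*((3 + ½)/2))*21 = (85*((½)*(7/2)))*21 = (85*(7/4))*21 = (595/4)*21 = 12495/4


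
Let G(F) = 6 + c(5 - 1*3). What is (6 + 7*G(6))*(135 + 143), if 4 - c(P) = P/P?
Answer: 19182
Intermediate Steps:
c(P) = 3 (c(P) = 4 - P/P = 4 - 1*1 = 4 - 1 = 3)
G(F) = 9 (G(F) = 6 + 3 = 9)
(6 + 7*G(6))*(135 + 143) = (6 + 7*9)*(135 + 143) = (6 + 63)*278 = 69*278 = 19182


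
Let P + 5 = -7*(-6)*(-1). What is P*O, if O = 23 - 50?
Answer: 1269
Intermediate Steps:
O = -27
P = -47 (P = -5 - 7*(-6)*(-1) = -5 + 42*(-1) = -5 - 42 = -47)
P*O = -47*(-27) = 1269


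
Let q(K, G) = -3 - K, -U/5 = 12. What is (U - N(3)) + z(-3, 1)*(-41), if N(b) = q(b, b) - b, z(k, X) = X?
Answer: -92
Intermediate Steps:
U = -60 (U = -5*12 = -60)
N(b) = -3 - 2*b (N(b) = (-3 - b) - b = -3 - 2*b)
(U - N(3)) + z(-3, 1)*(-41) = (-60 - (-3 - 2*3)) + 1*(-41) = (-60 - (-3 - 6)) - 41 = (-60 - 1*(-9)) - 41 = (-60 + 9) - 41 = -51 - 41 = -92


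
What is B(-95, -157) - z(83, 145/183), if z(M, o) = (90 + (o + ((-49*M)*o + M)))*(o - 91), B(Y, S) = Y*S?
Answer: -8710506353/33489 ≈ -2.6010e+5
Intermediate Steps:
B(Y, S) = S*Y
z(M, o) = (-91 + o)*(90 + M + o - 49*M*o) (z(M, o) = (90 + (o + (-49*M*o + M)))*(-91 + o) = (90 + (o + (M - 49*M*o)))*(-91 + o) = (90 + (M + o - 49*M*o))*(-91 + o) = (90 + M + o - 49*M*o)*(-91 + o) = (-91 + o)*(90 + M + o - 49*M*o))
B(-95, -157) - z(83, 145/183) = -157*(-95) - (-8190 + (145/183)**2 - 145/183 - 91*83 - 49*83*(145/183)**2 + 4460*83*(145/183)) = 14915 - (-8190 + (145*(1/183))**2 - 145/183 - 7553 - 49*83*(145*(1/183))**2 + 4460*83*(145*(1/183))) = 14915 - (-8190 + (145/183)**2 - 1*145/183 - 7553 - 49*83*(145/183)**2 + 4460*83*(145/183)) = 14915 - (-8190 + 21025/33489 - 145/183 - 7553 - 49*83*21025/33489 + 53676100/183) = 14915 - (-8190 + 21025/33489 - 145/183 - 7553 - 85508675/33489 + 53676100/183) = 14915 - 1*9209994788/33489 = 14915 - 9209994788/33489 = -8710506353/33489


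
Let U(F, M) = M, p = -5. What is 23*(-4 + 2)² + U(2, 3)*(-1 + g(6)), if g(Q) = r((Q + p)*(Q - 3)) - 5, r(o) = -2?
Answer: 68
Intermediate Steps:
g(Q) = -7 (g(Q) = -2 - 5 = -7)
23*(-4 + 2)² + U(2, 3)*(-1 + g(6)) = 23*(-4 + 2)² + 3*(-1 - 7) = 23*(-2)² + 3*(-8) = 23*4 - 24 = 92 - 24 = 68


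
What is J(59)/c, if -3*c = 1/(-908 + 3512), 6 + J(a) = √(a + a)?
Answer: 46872 - 7812*√118 ≈ -37988.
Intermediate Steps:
J(a) = -6 + √2*√a (J(a) = -6 + √(a + a) = -6 + √(2*a) = -6 + √2*√a)
c = -1/7812 (c = -1/(3*(-908 + 3512)) = -⅓/2604 = -⅓*1/2604 = -1/7812 ≈ -0.00012801)
J(59)/c = (-6 + √2*√59)/(-1/7812) = (-6 + √118)*(-7812) = 46872 - 7812*√118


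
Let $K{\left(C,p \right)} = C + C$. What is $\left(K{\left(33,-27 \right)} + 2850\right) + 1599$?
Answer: $4515$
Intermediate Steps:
$K{\left(C,p \right)} = 2 C$
$\left(K{\left(33,-27 \right)} + 2850\right) + 1599 = \left(2 \cdot 33 + 2850\right) + 1599 = \left(66 + 2850\right) + 1599 = 2916 + 1599 = 4515$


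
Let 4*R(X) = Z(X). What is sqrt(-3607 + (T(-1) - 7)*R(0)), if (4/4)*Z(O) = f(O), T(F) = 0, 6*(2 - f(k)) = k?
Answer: I*sqrt(14442)/2 ≈ 60.087*I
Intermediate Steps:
f(k) = 2 - k/6
Z(O) = 2 - O/6
R(X) = 1/2 - X/24 (R(X) = (2 - X/6)/4 = 1/2 - X/24)
sqrt(-3607 + (T(-1) - 7)*R(0)) = sqrt(-3607 + (0 - 7)*(1/2 - 1/24*0)) = sqrt(-3607 - 7*(1/2 + 0)) = sqrt(-3607 - 7*1/2) = sqrt(-3607 - 7/2) = sqrt(-7221/2) = I*sqrt(14442)/2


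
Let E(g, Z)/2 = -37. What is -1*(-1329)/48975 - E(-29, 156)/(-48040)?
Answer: 2007367/78425300 ≈ 0.025596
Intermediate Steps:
E(g, Z) = -74 (E(g, Z) = 2*(-37) = -74)
-1*(-1329)/48975 - E(-29, 156)/(-48040) = -1*(-1329)/48975 - 1*(-74)/(-48040) = 1329*(1/48975) + 74*(-1/48040) = 443/16325 - 37/24020 = 2007367/78425300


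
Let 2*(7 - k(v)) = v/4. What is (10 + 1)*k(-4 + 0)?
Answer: 165/2 ≈ 82.500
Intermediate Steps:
k(v) = 7 - v/8 (k(v) = 7 - v/(2*4) = 7 - v/8)
(10 + 1)*k(-4 + 0) = (10 + 1)*(7 - (-4 + 0)/8) = 11*(7 - ⅛*(-4)) = 11*(7 + ½) = 11*(15/2) = 165/2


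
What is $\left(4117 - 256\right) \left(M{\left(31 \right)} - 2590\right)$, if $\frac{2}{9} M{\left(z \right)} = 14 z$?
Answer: $-2459457$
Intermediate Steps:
$M{\left(z \right)} = 63 z$ ($M{\left(z \right)} = \frac{9 \cdot 14 z}{2} = 63 z$)
$\left(4117 - 256\right) \left(M{\left(31 \right)} - 2590\right) = \left(4117 - 256\right) \left(63 \cdot 31 - 2590\right) = 3861 \left(1953 - 2590\right) = 3861 \left(-637\right) = -2459457$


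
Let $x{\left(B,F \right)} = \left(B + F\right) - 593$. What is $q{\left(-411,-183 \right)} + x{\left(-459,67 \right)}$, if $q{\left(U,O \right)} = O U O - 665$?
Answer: $-13765629$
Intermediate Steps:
$x{\left(B,F \right)} = -593 + B + F$
$q{\left(U,O \right)} = -665 + U O^{2}$ ($q{\left(U,O \right)} = U O^{2} - 665 = -665 + U O^{2}$)
$q{\left(-411,-183 \right)} + x{\left(-459,67 \right)} = \left(-665 - 411 \left(-183\right)^{2}\right) - 985 = \left(-665 - 13763979\right) - 985 = -13764644 - 985 = -13765629$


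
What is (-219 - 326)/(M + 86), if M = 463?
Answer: -545/549 ≈ -0.99271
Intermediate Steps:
(-219 - 326)/(M + 86) = (-219 - 326)/(463 + 86) = -545/549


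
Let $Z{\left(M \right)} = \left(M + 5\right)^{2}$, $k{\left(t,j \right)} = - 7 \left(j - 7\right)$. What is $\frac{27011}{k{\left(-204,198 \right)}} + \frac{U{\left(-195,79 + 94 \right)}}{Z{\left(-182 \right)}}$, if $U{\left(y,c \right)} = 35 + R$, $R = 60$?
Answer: $- \frac{846100604}{41886873} \approx -20.2$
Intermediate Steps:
$U{\left(y,c \right)} = 95$ ($U{\left(y,c \right)} = 35 + 60 = 95$)
$k{\left(t,j \right)} = 49 - 7 j$ ($k{\left(t,j \right)} = - 7 \left(-7 + j\right) = 49 - 7 j$)
$Z{\left(M \right)} = \left(5 + M\right)^{2}$
$\frac{27011}{k{\left(-204,198 \right)}} + \frac{U{\left(-195,79 + 94 \right)}}{Z{\left(-182 \right)}} = \frac{27011}{49 - 1386} + \frac{95}{\left(5 - 182\right)^{2}} = \frac{27011}{49 - 1386} + \frac{95}{\left(-177\right)^{2}} = \frac{27011}{-1337} + \frac{95}{31329} = 27011 \left(- \frac{1}{1337}\right) + 95 \cdot \frac{1}{31329} = - \frac{27011}{1337} + \frac{95}{31329} = - \frac{846100604}{41886873}$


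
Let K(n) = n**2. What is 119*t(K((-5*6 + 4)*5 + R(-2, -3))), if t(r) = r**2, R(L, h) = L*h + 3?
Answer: 25508706839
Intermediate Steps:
R(L, h) = 3 + L*h
119*t(K((-5*6 + 4)*5 + R(-2, -3))) = 119*(((-5*6 + 4)*5 + (3 - 2*(-3)))**2)**2 = 119*(((-30 + 4)*5 + (3 + 6))**2)**2 = 119*((-26*5 + 9)**2)**2 = 119*((-130 + 9)**2)**2 = 119*((-121)**2)**2 = 119*14641**2 = 119*214358881 = 25508706839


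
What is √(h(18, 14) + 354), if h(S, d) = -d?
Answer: 2*√85 ≈ 18.439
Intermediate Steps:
√(h(18, 14) + 354) = √(-1*14 + 354) = √(-14 + 354) = √340 = 2*√85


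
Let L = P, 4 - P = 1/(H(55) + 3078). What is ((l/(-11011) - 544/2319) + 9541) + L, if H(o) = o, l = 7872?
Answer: 58732335059780/6153816669 ≈ 9544.0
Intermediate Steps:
P = 12531/3133 (P = 4 - 1/(55 + 3078) = 4 - 1/3133 = 12531/3133 ≈ 3.9997)
L = 12531/3133 ≈ 3.9997
((l/(-11011) - 544/2319) + 9541) + L = ((7872/(-11011) - 544/2319) + 9541) + 12531/3133 = ((7872*(-1/11011) - 544*1/2319) + 9541) + 12531/3133 = ((-7872/11011 - 544/2319) + 9541) + 12531/3133 = (-24245152/25534509 + 9541) + 12531/3133 = 243600505217/25534509 + 12531/3133 = 58732335059780/6153816669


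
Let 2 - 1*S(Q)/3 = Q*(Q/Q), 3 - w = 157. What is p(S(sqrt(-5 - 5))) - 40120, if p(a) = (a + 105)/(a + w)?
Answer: (-120357*sqrt(10) + 5937871*I)/(-148*I + 3*sqrt(10)) ≈ -40121.0 + 0.11172*I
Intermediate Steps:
w = -154 (w = 3 - 1*157 = 3 - 157 = -154)
S(Q) = 6 - 3*Q (S(Q) = 6 - 3*Q*Q/Q = 6 - 3*Q)
p(a) = (105 + a)/(-154 + a) (p(a) = (a + 105)/(a - 154) = (105 + a)/(-154 + a))
p(S(sqrt(-5 - 5))) - 40120 = (105 + (6 - 3*sqrt(-5 - 5)))/(-154 + (6 - 3*sqrt(-5 - 5))) - 40120 = (105 + (6 - 3*I*sqrt(10)))/(-154 + (6 - 3*I*sqrt(10))) - 40120 = (111 - 3*I*sqrt(10))/(-148 - 3*I*sqrt(10)) - 40120 = -40120 + (111 - 3*I*sqrt(10))/(-148 - 3*I*sqrt(10))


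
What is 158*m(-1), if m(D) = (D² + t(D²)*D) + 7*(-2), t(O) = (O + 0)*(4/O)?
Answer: -2686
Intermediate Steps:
t(O) = 4 (t(O) = O*(4/O) = 4)
m(D) = -14 + D² + 4*D (m(D) = (D² + 4*D) + 7*(-2) = (D² + 4*D) - 14 = -14 + D² + 4*D)
158*m(-1) = 158*(-14 + (-1)² + 4*(-1)) = 158*(-14 + 1 - 4) = 158*(-17) = -2686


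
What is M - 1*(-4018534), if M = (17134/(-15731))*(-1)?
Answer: 63215575488/15731 ≈ 4.0185e+6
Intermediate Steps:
M = 17134/15731 (M = (17134*(-1/15731))*(-1) = -17134/15731*(-1) = 17134/15731 ≈ 1.0892)
M - 1*(-4018534) = 17134/15731 - 1*(-4018534) = 17134/15731 + 4018534 = 63215575488/15731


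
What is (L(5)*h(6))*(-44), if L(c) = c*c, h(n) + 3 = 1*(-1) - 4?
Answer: 8800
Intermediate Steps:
h(n) = -8 (h(n) = -3 + (1*(-1) - 4) = -3 + (-1 - 4) = -3 - 5 = -8)
L(c) = c²
(L(5)*h(6))*(-44) = (5²*(-8))*(-44) = (25*(-8))*(-44) = -200*(-44) = 8800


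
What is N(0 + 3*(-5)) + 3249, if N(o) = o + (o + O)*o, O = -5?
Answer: 3534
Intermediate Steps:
N(o) = o + o*(-5 + o) (N(o) = o + (o - 5)*o = o + (-5 + o)*o = o + o*(-5 + o))
N(0 + 3*(-5)) + 3249 = (0 + 3*(-5))*(-4 + (0 + 3*(-5))) + 3249 = (0 - 15)*(-4 + (0 - 15)) + 3249 = -15*(-4 - 15) + 3249 = -15*(-19) + 3249 = 285 + 3249 = 3534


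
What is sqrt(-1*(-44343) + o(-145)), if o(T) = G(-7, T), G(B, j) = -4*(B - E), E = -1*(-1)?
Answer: 25*sqrt(71) ≈ 210.65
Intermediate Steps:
E = 1
G(B, j) = 4 - 4*B (G(B, j) = -4*(B - 1*1) = -4*(B - 1) = -4*(-1 + B) = 4 - 4*B)
o(T) = 32 (o(T) = 4 - 4*(-7) = 4 + 28 = 32)
sqrt(-1*(-44343) + o(-145)) = sqrt(-1*(-44343) + 32) = sqrt(44343 + 32) = sqrt(44375) = 25*sqrt(71)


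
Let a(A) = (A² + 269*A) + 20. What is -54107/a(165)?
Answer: -54107/71630 ≈ -0.75537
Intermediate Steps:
a(A) = 20 + A² + 269*A
-54107/a(165) = -54107/(20 + 165² + 269*165) = -54107/(20 + 27225 + 44385) = -54107/71630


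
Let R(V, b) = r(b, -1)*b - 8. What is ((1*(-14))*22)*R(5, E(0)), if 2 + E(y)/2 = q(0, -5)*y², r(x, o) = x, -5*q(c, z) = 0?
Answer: -2464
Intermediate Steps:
q(c, z) = 0 (q(c, z) = -⅕*0 = 0)
E(y) = -4 (E(y) = -4 + 2*(0*y²) = -4 + 2*0 = -4 + 0 = -4)
R(V, b) = -8 + b² (R(V, b) = b*b - 8 = b² - 8 = -8 + b²)
((1*(-14))*22)*R(5, E(0)) = ((1*(-14))*22)*(-8 + (-4)²) = (-14*22)*(-8 + 16) = -308*8 = -2464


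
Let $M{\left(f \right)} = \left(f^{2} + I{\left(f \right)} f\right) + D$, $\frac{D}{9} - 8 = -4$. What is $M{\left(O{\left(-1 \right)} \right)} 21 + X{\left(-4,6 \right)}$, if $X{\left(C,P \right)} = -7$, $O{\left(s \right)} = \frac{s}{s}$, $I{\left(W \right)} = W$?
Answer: $791$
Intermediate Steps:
$D = 36$ ($D = 72 + 9 \left(-4\right) = 72 - 36 = 36$)
$O{\left(s \right)} = 1$
$M{\left(f \right)} = 36 + 2 f^{2}$ ($M{\left(f \right)} = \left(f^{2} + f f\right) + 36 = \left(f^{2} + f^{2}\right) + 36 = 2 f^{2} + 36 = 36 + 2 f^{2}$)
$M{\left(O{\left(-1 \right)} \right)} 21 + X{\left(-4,6 \right)} = \left(36 + 2 \cdot 1^{2}\right) 21 - 7 = \left(36 + 2 \cdot 1\right) 21 - 7 = \left(36 + 2\right) 21 - 7 = 38 \cdot 21 - 7 = 798 - 7 = 791$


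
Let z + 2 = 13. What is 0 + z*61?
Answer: 671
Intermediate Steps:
z = 11 (z = -2 + 13 = 11)
0 + z*61 = 0 + 11*61 = 0 + 671 = 671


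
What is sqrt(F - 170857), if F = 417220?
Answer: sqrt(246363) ≈ 496.35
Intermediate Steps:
sqrt(F - 170857) = sqrt(417220 - 170857) = sqrt(246363)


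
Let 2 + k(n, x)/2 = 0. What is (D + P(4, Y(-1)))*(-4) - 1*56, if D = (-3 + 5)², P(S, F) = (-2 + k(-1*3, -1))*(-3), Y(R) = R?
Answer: -144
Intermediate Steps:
k(n, x) = -4 (k(n, x) = -4 + 2*0 = -4 + 0 = -4)
P(S, F) = 18 (P(S, F) = (-2 - 4)*(-3) = -6*(-3) = 18)
D = 4 (D = 2² = 4)
(D + P(4, Y(-1)))*(-4) - 1*56 = (4 + 18)*(-4) - 1*56 = 22*(-4) - 56 = -88 - 56 = -144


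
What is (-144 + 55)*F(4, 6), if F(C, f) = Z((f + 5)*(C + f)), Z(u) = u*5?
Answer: -48950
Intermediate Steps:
Z(u) = 5*u
F(C, f) = 5*(5 + f)*(C + f) (F(C, f) = 5*((f + 5)*(C + f)) = 5*((5 + f)*(C + f)) = 5*(5 + f)*(C + f))
(-144 + 55)*F(4, 6) = (-144 + 55)*(5*6**2 + 25*4 + 25*6 + 5*4*6) = -89*(5*36 + 100 + 150 + 120) = -89*(180 + 100 + 150 + 120) = -89*550 = -48950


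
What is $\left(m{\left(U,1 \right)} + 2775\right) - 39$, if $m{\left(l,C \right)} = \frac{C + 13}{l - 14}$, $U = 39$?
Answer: $\frac{68414}{25} \approx 2736.6$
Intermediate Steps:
$m{\left(l,C \right)} = \frac{13 + C}{-14 + l}$
$\left(m{\left(U,1 \right)} + 2775\right) - 39 = \left(\frac{13 + 1}{-14 + 39} + 2775\right) - 39 = \left(\frac{1}{25} \cdot 14 + 2775\right) - 39 = \left(\frac{14}{25} + 2775\right) - 39 = \frac{69389}{25} - 39 = \frac{68414}{25}$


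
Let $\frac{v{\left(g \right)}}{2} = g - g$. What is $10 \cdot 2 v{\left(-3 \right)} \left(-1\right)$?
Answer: $0$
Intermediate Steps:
$v{\left(g \right)} = 0$ ($v{\left(g \right)} = 2 \left(g - g\right) = 2 \cdot 0 = 0$)
$10 \cdot 2 v{\left(-3 \right)} \left(-1\right) = 10 \cdot 2 \cdot 0 \left(-1\right) = 20 \cdot 0 \left(-1\right) = 0 \left(-1\right) = 0$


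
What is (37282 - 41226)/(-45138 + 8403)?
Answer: 3944/36735 ≈ 0.10736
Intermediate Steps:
(37282 - 41226)/(-45138 + 8403) = -3944/(-36735) = -3944*(-1/36735) = 3944/36735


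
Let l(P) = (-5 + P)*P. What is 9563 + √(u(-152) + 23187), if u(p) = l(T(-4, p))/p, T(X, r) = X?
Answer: 9563 + √33481686/38 ≈ 9715.3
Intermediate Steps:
l(P) = P*(-5 + P)
u(p) = 36/p (u(p) = (-4*(-5 - 4))/p = (-4*(-9))/p = 36/p)
9563 + √(u(-152) + 23187) = 9563 + √(36/(-152) + 23187) = 9563 + √(36*(-1/152) + 23187) = 9563 + √(-9/38 + 23187) = 9563 + √(881097/38) = 9563 + √33481686/38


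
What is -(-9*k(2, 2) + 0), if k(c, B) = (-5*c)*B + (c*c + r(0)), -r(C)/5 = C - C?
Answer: -144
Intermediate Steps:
r(C) = 0 (r(C) = -5*(C - C) = -5*0 = 0)
k(c, B) = c**2 - 5*B*c (k(c, B) = (-5*c)*B + (c*c + 0) = -5*B*c + (c**2 + 0) = -5*B*c + c**2 = c**2 - 5*B*c)
-(-9*k(2, 2) + 0) = -(-18*(2 - 5*2) + 0) = -(-18*(2 - 10) + 0) = -(-18*(-8) + 0) = -(-9*(-16) + 0) = -(144 + 0) = -1*144 = -144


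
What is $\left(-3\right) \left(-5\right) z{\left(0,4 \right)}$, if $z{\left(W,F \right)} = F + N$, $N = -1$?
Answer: $45$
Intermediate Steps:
$z{\left(W,F \right)} = -1 + F$ ($z{\left(W,F \right)} = F - 1 = -1 + F$)
$\left(-3\right) \left(-5\right) z{\left(0,4 \right)} = \left(-3\right) \left(-5\right) \left(-1 + 4\right) = 15 \cdot 3 = 45$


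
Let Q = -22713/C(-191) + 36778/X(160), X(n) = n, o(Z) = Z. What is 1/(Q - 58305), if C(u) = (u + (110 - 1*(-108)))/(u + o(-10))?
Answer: 240/26642527 ≈ 9.0082e-6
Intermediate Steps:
C(u) = (218 + u)/(-10 + u) (C(u) = (u + (110 - 1*(-108)))/(u - 10) = (u + (110 + 108))/(-10 + u) = (u + 218)/(-10 + u) = (218 + u)/(-10 + u))
Q = 40635727/240 (Q = -22713*(-10 - 191)/(218 - 191) + 36778/160 = -22713/(27/(-201)) + 36778*(1/160) = -22713/((-1/201*27)) + 18389/80 = -22713/(-9/67) + 18389/80 = -22713*(-67/9) + 18389/80 = 507257/3 + 18389/80 = 40635727/240 ≈ 1.6932e+5)
1/(Q - 58305) = 1/(40635727/240 - 58305) = 1/(26642527/240) = 240/26642527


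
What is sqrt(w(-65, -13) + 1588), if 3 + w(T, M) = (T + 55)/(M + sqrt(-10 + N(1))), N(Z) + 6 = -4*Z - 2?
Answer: sqrt(5)*sqrt((4123 - 317*I*sqrt(22))/(13 - I*sqrt(22))) ≈ 39.821 + 0.0030835*I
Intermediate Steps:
N(Z) = -8 - 4*Z (N(Z) = -6 + (-4*Z - 2) = -6 + (-2 - 4*Z) = -8 - 4*Z)
w(T, M) = -3 + (55 + T)/(M + I*sqrt(22)) (w(T, M) = -3 + (T + 55)/(M + sqrt(-10 + (-8 - 4*1))) = -3 + (55 + T)/(M + sqrt(-10 + (-8 - 4))) = -3 + (55 + T)/(M + sqrt(-10 - 12)) = -3 + (55 + T)/(M + sqrt(-22)) = -3 + (55 + T)/(M + I*sqrt(22)))
sqrt(w(-65, -13) + 1588) = sqrt((55 - 65 - 3*(-13) - 3*I*sqrt(22))/(-13 + I*sqrt(22)) + 1588) = sqrt((55 - 65 + 39 - 3*I*sqrt(22))/(-13 + I*sqrt(22)) + 1588) = sqrt((29 - 3*I*sqrt(22))/(-13 + I*sqrt(22)) + 1588) = sqrt(1588 + (29 - 3*I*sqrt(22))/(-13 + I*sqrt(22)))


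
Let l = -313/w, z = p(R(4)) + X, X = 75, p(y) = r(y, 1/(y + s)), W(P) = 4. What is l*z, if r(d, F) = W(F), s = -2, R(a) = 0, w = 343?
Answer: -24727/343 ≈ -72.090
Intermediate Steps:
r(d, F) = 4
p(y) = 4
z = 79 (z = 4 + 75 = 79)
l = -313/343 ≈ -0.91254
l*z = -313/343*79 = -24727/343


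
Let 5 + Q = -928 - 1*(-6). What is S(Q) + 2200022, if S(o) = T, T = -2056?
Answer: 2197966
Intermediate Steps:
Q = -927 (Q = -5 + (-928 - 1*(-6)) = -5 + (-928 + 6) = -5 - 922 = -927)
S(o) = -2056
S(Q) + 2200022 = -2056 + 2200022 = 2197966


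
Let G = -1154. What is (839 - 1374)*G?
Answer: 617390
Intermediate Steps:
(839 - 1374)*G = (839 - 1374)*(-1154) = -535*(-1154) = 617390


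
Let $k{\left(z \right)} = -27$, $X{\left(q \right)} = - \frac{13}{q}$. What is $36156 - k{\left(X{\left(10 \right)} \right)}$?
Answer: $36183$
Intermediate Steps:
$36156 - k{\left(X{\left(10 \right)} \right)} = 36156 - -27 = 36156 + 27 = 36183$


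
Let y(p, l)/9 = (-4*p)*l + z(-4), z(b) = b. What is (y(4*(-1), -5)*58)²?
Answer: 1922647104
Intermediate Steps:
y(p, l) = -36 - 36*l*p (y(p, l) = 9*((-4*p)*l - 4) = 9*(-4*l*p - 4) = 9*(-4 - 4*l*p) = -36 - 36*l*p)
(y(4*(-1), -5)*58)² = ((-36 - 36*(-5)*4*(-1))*58)² = ((-36 - 36*(-5)*(-4))*58)² = ((-36 - 720)*58)² = (-756*58)² = (-43848)² = 1922647104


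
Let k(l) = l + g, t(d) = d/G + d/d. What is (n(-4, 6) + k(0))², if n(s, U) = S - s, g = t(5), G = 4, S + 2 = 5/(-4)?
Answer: 9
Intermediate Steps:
S = -13/4 (S = -2 + 5/(-4) = -2 + 5*(-¼) = -2 - 5/4 = -13/4 ≈ -3.2500)
t(d) = 1 + d/4 (t(d) = d/4 + d/d = d*(¼) + 1 = d/4 + 1 = 1 + d/4)
g = 9/4 (g = 1 + (¼)*5 = 1 + 5/4 = 9/4 ≈ 2.2500)
k(l) = 9/4 + l (k(l) = l + 9/4 = 9/4 + l)
n(s, U) = -13/4 - s
(n(-4, 6) + k(0))² = ((-13/4 - 1*(-4)) + (9/4 + 0))² = ((-13/4 + 4) + 9/4)² = (¾ + 9/4)² = 3² = 9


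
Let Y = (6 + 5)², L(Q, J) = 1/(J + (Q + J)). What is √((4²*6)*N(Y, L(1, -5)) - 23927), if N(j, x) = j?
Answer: I*√12311 ≈ 110.95*I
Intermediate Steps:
L(Q, J) = 1/(Q + 2*J) (L(Q, J) = 1/(J + (J + Q)) = 1/(Q + 2*J))
Y = 121 (Y = 11² = 121)
√((4²*6)*N(Y, L(1, -5)) - 23927) = √((4²*6)*121 - 23927) = √((16*6)*121 - 23927) = √(96*121 - 23927) = √(11616 - 23927) = √(-12311) = I*√12311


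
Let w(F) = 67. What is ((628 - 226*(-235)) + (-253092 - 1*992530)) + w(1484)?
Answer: -1191817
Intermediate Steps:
((628 - 226*(-235)) + (-253092 - 1*992530)) + w(1484) = ((628 - 226*(-235)) + (-253092 - 1*992530)) + 67 = ((628 + 53110) + (-253092 - 992530)) + 67 = (53738 - 1245622) + 67 = -1191884 + 67 = -1191817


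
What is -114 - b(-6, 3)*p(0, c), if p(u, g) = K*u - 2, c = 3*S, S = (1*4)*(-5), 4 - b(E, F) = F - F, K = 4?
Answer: -106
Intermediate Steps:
b(E, F) = 4 (b(E, F) = 4 - (F - F) = 4 - 1*0 = 4 + 0 = 4)
S = -20 (S = 4*(-5) = -20)
c = -60 (c = 3*(-20) = -60)
p(u, g) = -2 + 4*u (p(u, g) = 4*u - 2 = -2 + 4*u)
-114 - b(-6, 3)*p(0, c) = -114 - 4*(-2 + 4*0) = -114 - 4*(-2 + 0) = -114 - 4*(-2) = -114 - 1*(-8) = -114 + 8 = -106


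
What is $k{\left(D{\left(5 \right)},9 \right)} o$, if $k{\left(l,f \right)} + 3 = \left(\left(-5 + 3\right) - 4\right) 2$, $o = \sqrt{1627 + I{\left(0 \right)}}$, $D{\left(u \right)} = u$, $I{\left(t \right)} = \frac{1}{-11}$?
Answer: $- \frac{30 \sqrt{49214}}{11} \approx -605.02$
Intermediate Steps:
$I{\left(t \right)} = - \frac{1}{11}$
$o = \frac{2 \sqrt{49214}}{11}$ ($o = \sqrt{1627 - \frac{1}{11}} = \sqrt{\frac{17896}{11}} = \frac{2 \sqrt{49214}}{11} \approx 40.335$)
$k{\left(l,f \right)} = -15$ ($k{\left(l,f \right)} = -3 + \left(\left(-5 + 3\right) - 4\right) 2 = -3 + \left(-2 - 4\right) 2 = -3 - 12 = -15$)
$k{\left(D{\left(5 \right)},9 \right)} o = - 15 \frac{2 \sqrt{49214}}{11} = - \frac{30 \sqrt{49214}}{11}$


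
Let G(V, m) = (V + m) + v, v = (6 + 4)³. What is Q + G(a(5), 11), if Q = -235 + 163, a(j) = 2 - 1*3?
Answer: 938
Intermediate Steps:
a(j) = -1 (a(j) = 2 - 3 = -1)
Q = -72
v = 1000 (v = 10³ = 1000)
G(V, m) = 1000 + V + m (G(V, m) = (V + m) + 1000 = 1000 + V + m)
Q + G(a(5), 11) = -72 + (1000 - 1 + 11) = -72 + 1010 = 938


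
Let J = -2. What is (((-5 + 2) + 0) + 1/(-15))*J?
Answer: 92/15 ≈ 6.1333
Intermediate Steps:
(((-5 + 2) + 0) + 1/(-15))*J = (((-5 + 2) + 0) + 1/(-15))*(-2) = ((-3 + 0) - 1/15)*(-2) = (-3 - 1/15)*(-2) = -46/15*(-2) = 92/15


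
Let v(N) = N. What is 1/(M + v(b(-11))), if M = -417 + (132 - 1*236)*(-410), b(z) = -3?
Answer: 1/42220 ≈ 2.3685e-5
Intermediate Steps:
M = 42223 (M = -417 + (132 - 236)*(-410) = -417 - 104*(-410) = -417 + 42640 = 42223)
1/(M + v(b(-11))) = 1/(42223 - 3) = 1/42220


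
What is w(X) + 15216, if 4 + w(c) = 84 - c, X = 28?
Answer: 15268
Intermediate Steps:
w(c) = 80 - c (w(c) = -4 + (84 - c) = 80 - c)
w(X) + 15216 = (80 - 1*28) + 15216 = (80 - 28) + 15216 = 52 + 15216 = 15268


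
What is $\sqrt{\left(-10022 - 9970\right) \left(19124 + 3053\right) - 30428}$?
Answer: $2 i \sqrt{110848253} \approx 21057.0 i$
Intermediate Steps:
$\sqrt{\left(-10022 - 9970\right) \left(19124 + 3053\right) - 30428} = \sqrt{\left(-19992\right) 22177 - 30428} = \sqrt{-443362584 - 30428} = \sqrt{-443393012} = 2 i \sqrt{110848253}$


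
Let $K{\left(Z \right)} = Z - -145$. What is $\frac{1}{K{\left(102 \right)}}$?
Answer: $\frac{1}{247} \approx 0.0040486$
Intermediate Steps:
$K{\left(Z \right)} = 145 + Z$ ($K{\left(Z \right)} = Z + 145 = 145 + Z$)
$\frac{1}{K{\left(102 \right)}} = \frac{1}{145 + 102} = \frac{1}{247}$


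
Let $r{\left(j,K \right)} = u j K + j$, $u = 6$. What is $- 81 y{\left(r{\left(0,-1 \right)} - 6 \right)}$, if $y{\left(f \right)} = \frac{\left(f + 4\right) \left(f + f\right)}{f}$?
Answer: $324$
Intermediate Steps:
$r{\left(j,K \right)} = j + 6 K j$ ($r{\left(j,K \right)} = 6 j K + j = 6 K j + j = j + 6 K j$)
$y{\left(f \right)} = 8 + 2 f$ ($y{\left(f \right)} = \frac{\left(4 + f\right) 2 f}{f} = \frac{2 f \left(4 + f\right)}{f} = 8 + 2 f$)
$- 81 y{\left(r{\left(0,-1 \right)} - 6 \right)} = - 81 \left(8 + 2 \left(0 \left(1 + 6 \left(-1\right)\right) - 6\right)\right) = - 81 \left(8 + 2 \left(0 \left(1 - 6\right) - 6\right)\right) = - 81 \left(8 + 2 \left(0 \left(-5\right) - 6\right)\right) = - 81 \left(8 + 2 \left(0 - 6\right)\right) = - 81 \left(8 + 2 \left(-6\right)\right) = - 81 \left(8 - 12\right) = \left(-81\right) \left(-4\right) = 324$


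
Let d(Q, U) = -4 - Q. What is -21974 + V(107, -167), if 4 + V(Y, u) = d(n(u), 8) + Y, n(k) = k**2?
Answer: -49764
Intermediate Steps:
V(Y, u) = -8 + Y - u**2 (V(Y, u) = -4 + ((-4 - u**2) + Y) = -4 + (-4 + Y - u**2) = -8 + Y - u**2)
-21974 + V(107, -167) = -21974 + (-8 + 107 - 1*(-167)**2) = -21974 + (-8 + 107 - 1*27889) = -21974 + (-8 + 107 - 27889) = -21974 - 27790 = -49764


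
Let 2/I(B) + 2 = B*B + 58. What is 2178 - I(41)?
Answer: 3783184/1737 ≈ 2178.0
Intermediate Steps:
I(B) = 2/(56 + B²) (I(B) = 2/(-2 + (B*B + 58)) = 2/(-2 + (B² + 58)) = 2/(-2 + (58 + B²)) = 2/(56 + B²))
2178 - I(41) = 2178 - 2/(56 + 41²) = 2178 - 2/(56 + 1681) = 2178 - 2/1737 = 3783184/1737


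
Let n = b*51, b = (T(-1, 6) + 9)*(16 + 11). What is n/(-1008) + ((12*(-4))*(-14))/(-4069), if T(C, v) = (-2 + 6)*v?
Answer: -20619645/455728 ≈ -45.245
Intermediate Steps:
T(C, v) = 4*v
b = 891 (b = (4*6 + 9)*(16 + 11) = (24 + 9)*27 = 33*27 = 891)
n = 45441 (n = 891*51 = 45441)
n/(-1008) + ((12*(-4))*(-14))/(-4069) = 45441/(-1008) + ((12*(-4))*(-14))/(-4069) = 45441*(-1/1008) - 48*(-14)*(-1/4069) = -5049/112 + 672*(-1/4069) = -5049/112 - 672/4069 = -20619645/455728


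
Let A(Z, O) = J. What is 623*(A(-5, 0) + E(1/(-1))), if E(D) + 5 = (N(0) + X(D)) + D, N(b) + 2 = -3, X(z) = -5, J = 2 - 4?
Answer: -11214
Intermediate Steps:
J = -2
A(Z, O) = -2
N(b) = -5 (N(b) = -2 - 3 = -5)
E(D) = -15 + D (E(D) = -5 + ((-5 - 5) + D) = -5 + (-10 + D) = -15 + D)
623*(A(-5, 0) + E(1/(-1))) = 623*(-2 + (-15 + 1/(-1))) = 623*(-2 + (-15 - 1)) = 623*(-2 - 16) = 623*(-18) = -11214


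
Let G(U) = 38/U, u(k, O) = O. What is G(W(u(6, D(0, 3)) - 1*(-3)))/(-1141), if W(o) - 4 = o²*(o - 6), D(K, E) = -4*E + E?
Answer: 19/244174 ≈ 7.7813e-5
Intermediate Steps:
D(K, E) = -3*E
W(o) = 4 + o²*(-6 + o) (W(o) = 4 + o²*(o - 6) = 4 + o²*(-6 + o))
G(W(u(6, D(0, 3)) - 1*(-3)))/(-1141) = (38/(4 + (-3*3 - 1*(-3))³ - 6*(-3*3 - 1*(-3))²))/(-1141) = (38/(4 + (-9 + 3)³ - 6*(-9 + 3)²))*(-1/1141) = (38/(4 + (-6)³ - 6*(-6)²))*(-1/1141) = (38/(4 - 216 - 6*36))*(-1/1141) = (38/(4 - 216 - 216))*(-1/1141) = (38/(-428))*(-1/1141) = (38*(-1/428))*(-1/1141) = -19/214*(-1/1141) = 19/244174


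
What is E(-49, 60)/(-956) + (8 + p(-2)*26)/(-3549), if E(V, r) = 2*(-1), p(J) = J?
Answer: 24581/1696422 ≈ 0.014490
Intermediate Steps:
E(V, r) = -2
E(-49, 60)/(-956) + (8 + p(-2)*26)/(-3549) = -2/(-956) + (8 - 2*26)/(-3549) = -2*(-1/956) + (8 - 52)*(-1/3549) = 1/478 - 44*(-1/3549) = 1/478 + 44/3549 = 24581/1696422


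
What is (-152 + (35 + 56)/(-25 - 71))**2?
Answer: 215590489/9216 ≈ 23393.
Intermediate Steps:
(-152 + (35 + 56)/(-25 - 71))**2 = (-152 + 91/(-96))**2 = (-152 + 91*(-1/96))**2 = (-152 - 91/96)**2 = (-14683/96)**2 = 215590489/9216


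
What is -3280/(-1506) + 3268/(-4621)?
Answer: 5117636/3479613 ≈ 1.4707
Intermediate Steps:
-3280/(-1506) + 3268/(-4621) = -3280*(-1/1506) + 3268*(-1/4621) = 1640/753 - 3268/4621 = 5117636/3479613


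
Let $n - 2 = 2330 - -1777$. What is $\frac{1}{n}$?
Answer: $\frac{1}{4109} \approx 0.00024337$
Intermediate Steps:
$n = 4109$ ($n = 2 + \left(2330 - -1777\right) = 2 + \left(2330 + 1777\right) = 2 + 4107 = 4109$)
$\frac{1}{n} = \frac{1}{4109}$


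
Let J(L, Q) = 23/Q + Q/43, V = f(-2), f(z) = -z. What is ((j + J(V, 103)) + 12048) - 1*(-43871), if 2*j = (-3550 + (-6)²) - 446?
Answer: 238907429/4429 ≈ 53942.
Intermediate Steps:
V = 2 (V = -1*(-2) = 2)
j = -1980 (j = ((-3550 + (-6)²) - 446)/2 = ((-3550 + 36) - 446)/2 = (-3514 - 446)/2 = (½)*(-3960) = -1980)
J(L, Q) = 23/Q + Q/43 (J(L, Q) = 23/Q + Q*(1/43) = 23/Q + Q/43)
((j + J(V, 103)) + 12048) - 1*(-43871) = ((-1980 + (23/103 + (1/43)*103)) + 12048) - 1*(-43871) = ((-1980 + (23*(1/103) + 103/43)) + 12048) + 43871 = ((-1980 + (23/103 + 103/43)) + 12048) + 43871 = ((-1980 + 11598/4429) + 12048) + 43871 = (-8757822/4429 + 12048) + 43871 = 44602770/4429 + 43871 = 238907429/4429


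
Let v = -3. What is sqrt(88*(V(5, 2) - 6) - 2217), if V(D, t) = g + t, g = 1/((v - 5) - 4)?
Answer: I*sqrt(23187)/3 ≈ 50.758*I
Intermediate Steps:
g = -1/12 (g = 1/((-3 - 5) - 4) = 1/(-8 - 4) = 1/(-12) = -1/12 ≈ -0.083333)
V(D, t) = -1/12 + t
sqrt(88*(V(5, 2) - 6) - 2217) = sqrt(88*((-1/12 + 2) - 6) - 2217) = sqrt(88*(23/12 - 6) - 2217) = sqrt(88*(-49/12) - 2217) = sqrt(-1078/3 - 2217) = sqrt(-7729/3) = I*sqrt(23187)/3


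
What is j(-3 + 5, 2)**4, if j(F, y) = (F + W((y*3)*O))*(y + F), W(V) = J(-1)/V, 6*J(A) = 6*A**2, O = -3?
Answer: 24010000/6561 ≈ 3659.5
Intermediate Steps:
J(A) = A**2 (J(A) = (6*A**2)/6 = A**2)
W(V) = 1/V (W(V) = (-1)**2/V = 1/V)
j(F, y) = (F + y)*(F - 1/(9*y)) (j(F, y) = (F + 1/((y*3)*(-3)))*(y + F) = (F + 1/((3*y)*(-3)))*(F + y) = (F + 1/(-9*y))*(F + y) = (F - 1/(9*y))*(F + y) = (F + y)*(F - 1/(9*y)))
j(-3 + 5, 2)**4 = (-1/9 + (-3 + 5)**2 + (-3 + 5)*2 - 1/9*(-3 + 5)/2)**4 = (-1/9 + 2**2 + 2*2 - 1/9*2*1/2)**4 = (-1/9 + 4 + 4 - 1/9)**4 = (70/9)**4 = 24010000/6561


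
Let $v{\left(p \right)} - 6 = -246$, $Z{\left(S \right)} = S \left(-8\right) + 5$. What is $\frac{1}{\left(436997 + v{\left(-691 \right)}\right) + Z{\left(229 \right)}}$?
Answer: $\frac{1}{434930} \approx 2.2992 \cdot 10^{-6}$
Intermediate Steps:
$Z{\left(S \right)} = 5 - 8 S$ ($Z{\left(S \right)} = - 8 S + 5 = 5 - 8 S$)
$v{\left(p \right)} = -240$ ($v{\left(p \right)} = 6 - 246 = -240$)
$\frac{1}{\left(436997 + v{\left(-691 \right)}\right) + Z{\left(229 \right)}} = \frac{1}{\left(436997 - 240\right) + \left(5 - 1832\right)} = \frac{1}{436757 + \left(5 - 1832\right)} = \frac{1}{436757 - 1827} = \frac{1}{434930}$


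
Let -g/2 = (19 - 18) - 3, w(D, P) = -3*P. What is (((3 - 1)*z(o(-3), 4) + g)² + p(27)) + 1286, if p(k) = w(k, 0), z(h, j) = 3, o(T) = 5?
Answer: 1386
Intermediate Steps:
g = 4 (g = -2*((19 - 18) - 3) = -2*(1 - 3) = -2*(-2) = 4)
p(k) = 0 (p(k) = -3*0 = 0)
(((3 - 1)*z(o(-3), 4) + g)² + p(27)) + 1286 = (((3 - 1)*3 + 4)² + 0) + 1286 = ((2*3 + 4)² + 0) + 1286 = ((6 + 4)² + 0) + 1286 = (10² + 0) + 1286 = (100 + 0) + 1286 = 100 + 1286 = 1386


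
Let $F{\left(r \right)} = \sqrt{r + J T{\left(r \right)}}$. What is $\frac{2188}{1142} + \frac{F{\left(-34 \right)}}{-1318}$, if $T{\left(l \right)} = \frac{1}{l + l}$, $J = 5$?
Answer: $\frac{1094}{571} - \frac{i \sqrt{39389}}{44812} \approx 1.9159 - 0.0044289 i$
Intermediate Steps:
$T{\left(l \right)} = \frac{1}{2 l}$
$F{\left(r \right)} = \sqrt{r + \frac{5}{2 r}}$ ($F{\left(r \right)} = \sqrt{r + 5 \frac{1}{2 r}} = \sqrt{r + \frac{5}{2 r}}$)
$\frac{2188}{1142} + \frac{F{\left(-34 \right)}}{-1318} = \frac{2188}{1142} + \frac{\frac{1}{2} \sqrt{4 \left(-34\right) + \frac{10}{-34}}}{-1318} = 2188 \cdot \frac{1}{1142} + \frac{\sqrt{-136 + 10 \left(- \frac{1}{34}\right)}}{2} \left(- \frac{1}{1318}\right) = \frac{1094}{571} + \frac{\sqrt{-136 - \frac{5}{17}}}{2} \left(- \frac{1}{1318}\right) = \frac{1094}{571} + \frac{\sqrt{- \frac{2317}{17}}}{2} \left(- \frac{1}{1318}\right) = \frac{1094}{571} + \frac{\frac{1}{17} i \sqrt{39389}}{2} \left(- \frac{1}{1318}\right) = \frac{1094}{571} + \frac{i \sqrt{39389}}{34} \left(- \frac{1}{1318}\right) = \frac{1094}{571} - \frac{i \sqrt{39389}}{44812}$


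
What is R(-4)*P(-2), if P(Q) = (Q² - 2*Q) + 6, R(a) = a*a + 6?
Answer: 308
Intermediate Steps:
R(a) = 6 + a² (R(a) = a² + 6 = 6 + a²)
P(Q) = 6 + Q² - 2*Q
R(-4)*P(-2) = (6 + (-4)²)*(6 + (-2)² - 2*(-2)) = (6 + 16)*(6 + 4 + 4) = 22*14 = 308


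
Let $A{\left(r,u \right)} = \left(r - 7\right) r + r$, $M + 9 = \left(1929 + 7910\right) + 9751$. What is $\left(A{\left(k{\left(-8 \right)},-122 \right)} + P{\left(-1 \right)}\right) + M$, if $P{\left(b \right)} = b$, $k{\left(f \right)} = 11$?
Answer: $19635$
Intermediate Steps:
$M = 19581$ ($M = -9 + \left(\left(1929 + 7910\right) + 9751\right) = -9 + \left(9839 + 9751\right) = -9 + 19590 = 19581$)
$A{\left(r,u \right)} = r + r \left(-7 + r\right)$ ($A{\left(r,u \right)} = \left(r - 7\right) r + r = \left(-7 + r\right) r + r = r \left(-7 + r\right) + r = r + r \left(-7 + r\right)$)
$\left(A{\left(k{\left(-8 \right)},-122 \right)} + P{\left(-1 \right)}\right) + M = \left(11 \left(-6 + 11\right) - 1\right) + 19581 = \left(11 \cdot 5 - 1\right) + 19581 = \left(55 - 1\right) + 19581 = 54 + 19581 = 19635$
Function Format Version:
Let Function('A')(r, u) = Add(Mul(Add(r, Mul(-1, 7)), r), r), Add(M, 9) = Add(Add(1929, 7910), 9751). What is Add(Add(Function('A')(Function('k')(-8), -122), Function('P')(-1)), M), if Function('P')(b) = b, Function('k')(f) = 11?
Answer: 19635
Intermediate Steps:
M = 19581 (M = Add(-9, Add(Add(1929, 7910), 9751)) = Add(-9, Add(9839, 9751)) = Add(-9, 19590) = 19581)
Function('A')(r, u) = Add(r, Mul(r, Add(-7, r))) (Function('A')(r, u) = Add(Mul(Add(r, -7), r), r) = Add(Mul(Add(-7, r), r), r) = Add(Mul(r, Add(-7, r)), r) = Add(r, Mul(r, Add(-7, r))))
Add(Add(Function('A')(Function('k')(-8), -122), Function('P')(-1)), M) = Add(Add(Mul(11, Add(-6, 11)), -1), 19581) = Add(Add(Mul(11, 5), -1), 19581) = Add(Add(55, -1), 19581) = Add(54, 19581) = 19635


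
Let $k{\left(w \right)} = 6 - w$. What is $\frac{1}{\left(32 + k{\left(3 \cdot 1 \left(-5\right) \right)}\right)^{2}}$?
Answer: $\frac{1}{2809} \approx 0.000356$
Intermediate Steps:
$\frac{1}{\left(32 + k{\left(3 \cdot 1 \left(-5\right) \right)}\right)^{2}} = \frac{1}{\left(32 - \left(-6 + 3 \cdot 1 \left(-5\right)\right)\right)^{2}} = \frac{1}{\left(32 - \left(-6 + 3 \left(-5\right)\right)\right)^{2}} = \frac{1}{\left(32 + \left(6 - -15\right)\right)^{2}} = \frac{1}{\left(32 + \left(6 + 15\right)\right)^{2}} = \frac{1}{\left(32 + 21\right)^{2}} = \frac{1}{53^{2}} = \frac{1}{2809}$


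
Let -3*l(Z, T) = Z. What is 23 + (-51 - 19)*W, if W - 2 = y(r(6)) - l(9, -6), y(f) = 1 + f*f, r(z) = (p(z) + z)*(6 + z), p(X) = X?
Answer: -1451917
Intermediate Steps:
l(Z, T) = -Z/3
r(z) = 2*z*(6 + z) (r(z) = (z + z)*(6 + z) = (2*z)*(6 + z) = 2*z*(6 + z))
y(f) = 1 + f**2
W = 20742 (W = 2 + ((1 + (2*6*(6 + 6))**2) - (-1)*9/3) = 2 + ((1 + (2*6*12)**2) - 1*(-3)) = 2 + ((1 + 144**2) + 3) = 2 + ((1 + 20736) + 3) = 2 + (20737 + 3) = 2 + 20740 = 20742)
23 + (-51 - 19)*W = 23 + (-51 - 19)*20742 = 23 - 70*20742 = 23 - 1451940 = -1451917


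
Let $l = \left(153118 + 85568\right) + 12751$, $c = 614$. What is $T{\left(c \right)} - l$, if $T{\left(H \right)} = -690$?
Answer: $-252127$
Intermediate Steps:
$l = 251437$ ($l = 238686 + 12751 = 251437$)
$T{\left(c \right)} - l = -690 - 251437 = -252127$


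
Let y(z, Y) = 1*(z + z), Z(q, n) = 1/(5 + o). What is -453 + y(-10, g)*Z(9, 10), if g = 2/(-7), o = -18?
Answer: -5869/13 ≈ -451.46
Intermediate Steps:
g = -2/7 (g = 2*(-1/7) = -2/7 ≈ -0.28571)
Z(q, n) = -1/13 (Z(q, n) = 1/(5 - 18) = 1/(-13) = -1/13)
y(z, Y) = 2*z (y(z, Y) = 1*(2*z) = 2*z)
-453 + y(-10, g)*Z(9, 10) = -453 + (2*(-10))*(-1/13) = -453 - 20*(-1/13) = -453 + 20/13 = -5869/13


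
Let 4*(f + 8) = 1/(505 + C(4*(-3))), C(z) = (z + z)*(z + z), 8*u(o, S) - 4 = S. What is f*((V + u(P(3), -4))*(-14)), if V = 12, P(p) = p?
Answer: 1452822/1081 ≈ 1344.0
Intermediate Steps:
u(o, S) = 1/2 + S/8
C(z) = 4*z**2 (C(z) = (2*z)*(2*z) = 4*z**2)
f = -34591/4324 (f = -8 + 1/(4*(505 + 4*(4*(-3))**2)) = -8 + 1/(4*(505 + 4*(-12)**2)) = -8 + 1/(4*(505 + 4*144)) = -8 + 1/(4*(505 + 576)) = -8 + (1/4)/1081 = -8 + (1/4)*(1/1081) = -8 + 1/4324 = -34591/4324 ≈ -7.9998)
f*((V + u(P(3), -4))*(-14)) = -34591*(12 + (1/2 + (1/8)*(-4)))*(-14)/4324 = -34591*(12 + (1/2 - 1/2))*(-14)/4324 = -34591*(12 + 0)*(-14)/4324 = -103773*(-14)/1081 = -34591/4324*(-168) = 1452822/1081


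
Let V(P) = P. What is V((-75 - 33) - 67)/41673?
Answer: -175/41673 ≈ -0.0041994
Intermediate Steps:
V((-75 - 33) - 67)/41673 = ((-75 - 33) - 67)/41673 = (-108 - 67)*(1/41673) = -175*1/41673 = -175/41673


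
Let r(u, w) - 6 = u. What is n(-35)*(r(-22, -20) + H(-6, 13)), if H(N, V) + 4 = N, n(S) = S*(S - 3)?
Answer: -34580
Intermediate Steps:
n(S) = S*(-3 + S)
r(u, w) = 6 + u
H(N, V) = -4 + N
n(-35)*(r(-22, -20) + H(-6, 13)) = (-35*(-3 - 35))*((6 - 22) + (-4 - 6)) = (-35*(-38))*(-16 - 10) = 1330*(-26) = -34580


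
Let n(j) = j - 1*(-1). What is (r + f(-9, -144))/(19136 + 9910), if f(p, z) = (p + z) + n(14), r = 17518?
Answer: 8690/14523 ≈ 0.59836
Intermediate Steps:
n(j) = 1 + j (n(j) = j + 1 = 1 + j)
f(p, z) = 15 + p + z (f(p, z) = (p + z) + (1 + 14) = (p + z) + 15 = 15 + p + z)
(r + f(-9, -144))/(19136 + 9910) = (17518 + (15 - 9 - 144))/(19136 + 9910) = (17518 - 138)/29046 = 17380*(1/29046) = 8690/14523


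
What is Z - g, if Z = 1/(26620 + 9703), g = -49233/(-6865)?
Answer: -1788283394/249357395 ≈ -7.1716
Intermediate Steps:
g = 49233/6865 (g = -49233*(-1/6865) = 49233/6865 ≈ 7.1716)
Z = 1/36323 ≈ 2.7531e-5
Z - g = 1/36323 - 1*49233/6865 = 1/36323 - 49233/6865 = -1788283394/249357395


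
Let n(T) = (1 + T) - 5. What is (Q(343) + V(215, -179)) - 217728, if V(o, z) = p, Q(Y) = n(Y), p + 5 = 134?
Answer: -217260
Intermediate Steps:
p = 129 (p = -5 + 134 = 129)
n(T) = -4 + T
Q(Y) = -4 + Y
V(o, z) = 129
(Q(343) + V(215, -179)) - 217728 = ((-4 + 343) + 129) - 217728 = (339 + 129) - 217728 = 468 - 217728 = -217260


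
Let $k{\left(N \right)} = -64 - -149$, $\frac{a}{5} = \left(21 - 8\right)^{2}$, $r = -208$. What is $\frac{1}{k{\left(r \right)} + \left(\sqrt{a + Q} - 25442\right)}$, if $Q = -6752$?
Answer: $- \frac{25357}{642983356} - \frac{i \sqrt{5907}}{642983356} \approx -3.9437 \cdot 10^{-5} - 1.1953 \cdot 10^{-7} i$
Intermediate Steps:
$a = 845$ ($a = 5 \left(21 - 8\right)^{2} = 5 \cdot 13^{2} = 5 \cdot 169 = 845$)
$k{\left(N \right)} = 85$ ($k{\left(N \right)} = -64 + 149 = 85$)
$\frac{1}{k{\left(r \right)} + \left(\sqrt{a + Q} - 25442\right)} = \frac{1}{85 - \left(25442 - \sqrt{845 - 6752}\right)} = \frac{1}{85 - \left(25442 - \sqrt{-5907}\right)} = \frac{1}{85 - \left(25442 - i \sqrt{5907}\right)} = \frac{1}{-25357 + i \sqrt{5907}}$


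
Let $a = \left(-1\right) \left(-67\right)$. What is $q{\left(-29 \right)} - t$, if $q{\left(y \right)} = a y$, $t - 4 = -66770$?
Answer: $64823$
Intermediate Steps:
$t = -66766$ ($t = 4 - 66770 = -66766$)
$a = 67$
$q{\left(y \right)} = 67 y$
$q{\left(-29 \right)} - t = 67 \left(-29\right) - -66766 = -1943 + 66766 = 64823$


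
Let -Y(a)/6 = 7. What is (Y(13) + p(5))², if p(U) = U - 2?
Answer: 1521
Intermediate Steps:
Y(a) = -42 (Y(a) = -6*7 = -42)
p(U) = -2 + U
(Y(13) + p(5))² = (-42 + (-2 + 5))² = (-42 + 3)² = (-39)² = 1521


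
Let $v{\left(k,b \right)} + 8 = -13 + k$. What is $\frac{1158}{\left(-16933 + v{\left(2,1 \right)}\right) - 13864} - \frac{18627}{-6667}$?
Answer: $\frac{94381541}{34241712} \approx 2.7563$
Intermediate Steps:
$v{\left(k,b \right)} = -21 + k$ ($v{\left(k,b \right)} = -8 + \left(-13 + k\right) = -21 + k$)
$\frac{1158}{\left(-16933 + v{\left(2,1 \right)}\right) - 13864} - \frac{18627}{-6667} = \frac{1158}{\left(-16933 + \left(-21 + 2\right)\right) - 13864} - \frac{18627}{-6667} = \frac{1158}{\left(-16933 - 19\right) - 13864} - - \frac{18627}{6667} = \frac{1158}{-16952 - 13864} + \frac{18627}{6667} = \frac{1158}{-30816} + \frac{18627}{6667} = 1158 \left(- \frac{1}{30816}\right) + \frac{18627}{6667} = - \frac{193}{5136} + \frac{18627}{6667} = \frac{94381541}{34241712}$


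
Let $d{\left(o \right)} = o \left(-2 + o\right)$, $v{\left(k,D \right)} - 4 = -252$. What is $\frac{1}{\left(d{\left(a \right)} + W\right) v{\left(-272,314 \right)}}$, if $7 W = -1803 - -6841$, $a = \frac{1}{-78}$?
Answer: $- \frac{10647}{1900442042} \approx -5.6024 \cdot 10^{-6}$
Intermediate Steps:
$v{\left(k,D \right)} = -248$ ($v{\left(k,D \right)} = 4 - 252 = -248$)
$a = - \frac{1}{78} \approx -0.012821$
$W = \frac{5038}{7}$ ($W = \frac{-1803 - -6841}{7} = \frac{-1803 + 6841}{7} = \frac{1}{7} \cdot 5038 = \frac{5038}{7} \approx 719.71$)
$\frac{1}{\left(d{\left(a \right)} + W\right) v{\left(-272,314 \right)}} = \frac{1}{\left(- \frac{-2 - \frac{1}{78}}{78} + \frac{5038}{7}\right) \left(-248\right)} = \frac{1}{\left(- \frac{1}{78}\right) \left(- \frac{157}{78}\right) + \frac{5038}{7}} \left(- \frac{1}{248}\right) = \frac{1}{\frac{157}{6084} + \frac{5038}{7}} \left(- \frac{1}{248}\right) = \frac{1}{\frac{30652291}{42588}} \left(- \frac{1}{248}\right) = \frac{42588}{30652291} \left(- \frac{1}{248}\right) = - \frac{10647}{1900442042}$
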